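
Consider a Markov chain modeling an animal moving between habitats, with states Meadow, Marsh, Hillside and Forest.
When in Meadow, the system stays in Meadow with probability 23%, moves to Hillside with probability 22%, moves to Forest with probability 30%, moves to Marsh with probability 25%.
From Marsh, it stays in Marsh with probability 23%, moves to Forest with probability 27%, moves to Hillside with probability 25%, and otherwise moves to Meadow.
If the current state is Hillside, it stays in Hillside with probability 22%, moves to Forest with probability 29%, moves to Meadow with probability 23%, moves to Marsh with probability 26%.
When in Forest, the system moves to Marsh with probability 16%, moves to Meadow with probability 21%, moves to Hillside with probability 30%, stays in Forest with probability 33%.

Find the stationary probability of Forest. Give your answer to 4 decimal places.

Let the stationary distribution be π with π = πP and π_1 + π_2 + π_3 + π_4 = 1.
π_1 = 0.23·π_1 + 0.25·π_2 + 0.23·π_3 + 0.21·π_4
π_2 = 0.25·π_1 + 0.23·π_2 + 0.26·π_3 + 0.16·π_4
π_3 = 0.22·π_1 + 0.25·π_2 + 0.22·π_3 + 0.3·π_4
Solving with the normalization constraint gives π = (0.2284, 0.2211, 0.2506, 0.2999).
So the stationary probability of Forest is 0.2999.

0.2999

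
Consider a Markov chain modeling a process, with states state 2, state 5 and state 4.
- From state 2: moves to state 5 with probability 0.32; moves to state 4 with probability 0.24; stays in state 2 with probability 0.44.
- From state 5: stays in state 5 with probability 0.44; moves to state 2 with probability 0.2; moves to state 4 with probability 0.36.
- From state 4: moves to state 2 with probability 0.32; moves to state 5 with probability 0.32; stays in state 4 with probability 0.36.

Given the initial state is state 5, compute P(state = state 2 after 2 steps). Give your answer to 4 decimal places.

0.2912

Sum over the intermediate state after 1 step:
P = P(state 5→state 2)·P(state 2→state 2) + P(state 5→state 5)·P(state 5→state 2) + P(state 5→state 4)·P(state 4→state 2)
  = 0.2×0.44 + 0.44×0.2 + 0.36×0.32
  = 0.0880 + 0.0880 + 0.1152 = 0.2912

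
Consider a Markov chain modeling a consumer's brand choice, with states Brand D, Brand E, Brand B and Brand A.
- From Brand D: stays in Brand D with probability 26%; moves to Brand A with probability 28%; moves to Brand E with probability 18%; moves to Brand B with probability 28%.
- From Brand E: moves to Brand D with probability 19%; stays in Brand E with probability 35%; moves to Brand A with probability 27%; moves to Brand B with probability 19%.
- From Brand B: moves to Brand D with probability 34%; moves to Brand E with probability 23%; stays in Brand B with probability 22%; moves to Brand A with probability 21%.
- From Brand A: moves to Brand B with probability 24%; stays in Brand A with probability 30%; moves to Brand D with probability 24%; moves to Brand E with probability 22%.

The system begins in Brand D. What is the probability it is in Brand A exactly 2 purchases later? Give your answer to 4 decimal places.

Propagate the distribution vector 2 purchases from Brand D.
After 0 purchases: (1.0000, 0.0000, 0.0000, 0.0000)
After 1 purchase: (0.2600, 0.1800, 0.2800, 0.2800)
After 2 purchases: (0.2642, 0.2358, 0.2358, 0.2642)
P(in Brand A after 2 purchases) = 0.2642

0.2642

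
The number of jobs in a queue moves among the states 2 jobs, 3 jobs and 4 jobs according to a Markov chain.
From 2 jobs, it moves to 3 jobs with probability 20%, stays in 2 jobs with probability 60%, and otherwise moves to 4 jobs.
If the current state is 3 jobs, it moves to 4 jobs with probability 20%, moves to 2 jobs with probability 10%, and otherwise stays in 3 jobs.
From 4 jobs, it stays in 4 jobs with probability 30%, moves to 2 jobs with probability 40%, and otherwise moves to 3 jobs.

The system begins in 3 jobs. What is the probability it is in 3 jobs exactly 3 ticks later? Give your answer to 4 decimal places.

0.5070

Propagate the distribution vector 3 ticks from 3 jobs.
After 0 ticks: (0.0000, 1.0000, 0.0000)
After 1 tick: (0.1000, 0.7000, 0.2000)
After 2 ticks: (0.2100, 0.5700, 0.2200)
After 3 ticks: (0.2710, 0.5070, 0.2220)
P(in 3 jobs after 3 ticks) = 0.5070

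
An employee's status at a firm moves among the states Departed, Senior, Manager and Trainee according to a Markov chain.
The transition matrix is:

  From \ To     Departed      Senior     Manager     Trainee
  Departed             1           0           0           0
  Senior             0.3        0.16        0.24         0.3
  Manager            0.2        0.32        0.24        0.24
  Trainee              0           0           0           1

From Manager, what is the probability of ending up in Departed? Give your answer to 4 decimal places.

Let h(s) be the probability of absorption at Departed starting from transient state s. Then h(Departed) = 1 and h(Trainee) = 0. By first-step analysis:
h(Senior) = 0.3·1 + 0.16·h(Senior) + 0.24·h(Manager) + 0.3·0
h(Manager) = 0.2·1 + 0.32·h(Senior) + 0.24·h(Manager) + 0.24·0
Solving: h(Senior) = 0.4915, h(Manager) = 0.4701.
Starting from Manager, the probability is 0.4701.

0.4701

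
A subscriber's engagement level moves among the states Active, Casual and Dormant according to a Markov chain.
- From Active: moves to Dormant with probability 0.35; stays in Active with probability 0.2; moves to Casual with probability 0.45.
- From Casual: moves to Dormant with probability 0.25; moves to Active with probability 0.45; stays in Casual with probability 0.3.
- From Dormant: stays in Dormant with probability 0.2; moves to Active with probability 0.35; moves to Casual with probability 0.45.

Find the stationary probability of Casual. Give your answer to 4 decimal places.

0.3913

Let the stationary distribution be π with π = πP and π_1 + π_2 + π_3 = 1.
π_1 = 0.2·π_1 + 0.45·π_2 + 0.35·π_3
π_2 = 0.45·π_1 + 0.3·π_2 + 0.45·π_3
Solving with the normalization constraint gives π = (0.3384, 0.3913, 0.2703).
So the stationary probability of Casual is 0.3913.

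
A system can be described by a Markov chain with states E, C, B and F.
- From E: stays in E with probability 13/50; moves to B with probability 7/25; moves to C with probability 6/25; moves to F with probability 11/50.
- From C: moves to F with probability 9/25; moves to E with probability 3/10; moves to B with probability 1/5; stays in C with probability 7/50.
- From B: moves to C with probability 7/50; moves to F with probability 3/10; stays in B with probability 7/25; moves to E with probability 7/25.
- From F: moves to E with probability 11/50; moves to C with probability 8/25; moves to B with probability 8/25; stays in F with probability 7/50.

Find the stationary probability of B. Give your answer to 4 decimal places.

0.2731

Let the stationary distribution be π with π = πP and π_1 + π_2 + π_3 + π_4 = 1.
π_1 = 0.26·π_1 + 0.3·π_2 + 0.28·π_3 + 0.22·π_4
π_2 = 0.24·π_1 + 0.14·π_2 + 0.14·π_3 + 0.32·π_4
π_3 = 0.28·π_1 + 0.2·π_2 + 0.28·π_3 + 0.32·π_4
Solving with the normalization constraint gives π = (0.2639, 0.2116, 0.2731, 0.2514).
So the stationary probability of B is 0.2731.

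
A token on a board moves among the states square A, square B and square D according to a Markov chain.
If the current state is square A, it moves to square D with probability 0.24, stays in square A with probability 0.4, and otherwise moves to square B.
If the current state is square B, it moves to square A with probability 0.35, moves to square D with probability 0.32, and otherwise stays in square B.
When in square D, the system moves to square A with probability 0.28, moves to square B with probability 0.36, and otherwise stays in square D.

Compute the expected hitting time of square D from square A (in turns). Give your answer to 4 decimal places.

Let t(s) be the expected number of turns to first reach square D from state s, with t(square D) = 0. Conditioning on the first turn:
t(square A) = 1 + 0.4·t(square A) + 0.36·t(square B)
t(square B) = 1 + 0.35·t(square A) + 0.33·t(square B)
Solving: t(square A) = 3.7319, t(square B) = 3.4420.
Expected turns from square A to square D: 3.7319.

3.7319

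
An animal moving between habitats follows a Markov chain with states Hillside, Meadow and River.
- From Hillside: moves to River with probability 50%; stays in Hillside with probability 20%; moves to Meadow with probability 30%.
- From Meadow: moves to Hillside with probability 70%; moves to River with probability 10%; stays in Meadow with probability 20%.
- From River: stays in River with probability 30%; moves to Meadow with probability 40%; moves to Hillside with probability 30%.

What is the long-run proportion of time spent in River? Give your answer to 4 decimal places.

Let the stationary distribution be π with π = πP and π_1 + π_2 + π_3 = 1.
π_1 = 0.2·π_1 + 0.7·π_2 + 0.3·π_3
π_2 = 0.3·π_1 + 0.2·π_2 + 0.4·π_3
Solving with the normalization constraint gives π = (0.3824, 0.3015, 0.3162).
So the stationary probability of River is 0.3162.

0.3162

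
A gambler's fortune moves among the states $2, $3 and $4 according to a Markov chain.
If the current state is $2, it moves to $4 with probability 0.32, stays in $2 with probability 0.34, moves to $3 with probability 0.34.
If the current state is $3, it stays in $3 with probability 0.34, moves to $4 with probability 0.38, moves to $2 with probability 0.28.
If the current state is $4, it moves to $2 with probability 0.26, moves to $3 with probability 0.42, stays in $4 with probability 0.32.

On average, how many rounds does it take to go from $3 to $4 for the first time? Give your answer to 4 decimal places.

2.7615

Let t(s) be the expected number of rounds to first reach $4 from state s, with t($4) = 0. Conditioning on the first round:
t($2) = 1 + 0.34·t($2) + 0.34·t($3)
t($3) = 1 + 0.28·t($2) + 0.34·t($3)
Solving: t($2) = 2.9377, t($3) = 2.7615.
Expected rounds from $3 to $4: 2.7615.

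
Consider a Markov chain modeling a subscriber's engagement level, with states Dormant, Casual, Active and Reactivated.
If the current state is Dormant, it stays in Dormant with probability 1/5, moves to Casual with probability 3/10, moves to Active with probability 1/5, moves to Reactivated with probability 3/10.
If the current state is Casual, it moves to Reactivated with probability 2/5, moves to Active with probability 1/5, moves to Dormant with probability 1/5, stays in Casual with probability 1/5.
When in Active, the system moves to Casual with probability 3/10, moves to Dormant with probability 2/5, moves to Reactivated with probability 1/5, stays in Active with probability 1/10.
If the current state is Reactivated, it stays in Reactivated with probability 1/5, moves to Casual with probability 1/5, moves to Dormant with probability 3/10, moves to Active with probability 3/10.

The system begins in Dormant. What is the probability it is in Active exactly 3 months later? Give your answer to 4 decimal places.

0.2070

Propagate the distribution vector 3 months from Dormant.
After 0 months: (1.0000, 0.0000, 0.0000, 0.0000)
After 1 month: (0.2000, 0.3000, 0.2000, 0.3000)
After 2 months: (0.2700, 0.2400, 0.2100, 0.2800)
After 3 months: (0.2700, 0.2480, 0.2070, 0.2750)
P(in Active after 3 months) = 0.2070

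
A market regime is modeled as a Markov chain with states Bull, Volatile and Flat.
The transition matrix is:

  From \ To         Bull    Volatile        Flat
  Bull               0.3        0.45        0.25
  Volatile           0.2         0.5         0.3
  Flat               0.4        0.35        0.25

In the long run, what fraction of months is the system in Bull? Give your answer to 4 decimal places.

0.2827

Let the stationary distribution be π with π = πP and π_1 + π_2 + π_3 = 1.
π_1 = 0.3·π_1 + 0.2·π_2 + 0.4·π_3
π_2 = 0.45·π_1 + 0.5·π_2 + 0.35·π_3
Solving with the normalization constraint gives π = (0.2827, 0.4450, 0.2723).
So the stationary probability of Bull is 0.2827.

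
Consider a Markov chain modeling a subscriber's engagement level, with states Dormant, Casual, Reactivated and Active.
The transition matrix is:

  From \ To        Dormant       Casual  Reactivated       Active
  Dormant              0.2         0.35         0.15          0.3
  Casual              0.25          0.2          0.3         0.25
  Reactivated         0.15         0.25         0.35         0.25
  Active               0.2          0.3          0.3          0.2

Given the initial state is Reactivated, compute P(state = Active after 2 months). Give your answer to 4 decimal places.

Propagate the distribution vector 2 months from Reactivated.
After 0 months: (0.0000, 0.0000, 1.0000, 0.0000)
After 1 month: (0.1500, 0.2500, 0.3500, 0.2500)
After 2 months: (0.1950, 0.2650, 0.2950, 0.2450)
P(in Active after 2 months) = 0.2450

0.2450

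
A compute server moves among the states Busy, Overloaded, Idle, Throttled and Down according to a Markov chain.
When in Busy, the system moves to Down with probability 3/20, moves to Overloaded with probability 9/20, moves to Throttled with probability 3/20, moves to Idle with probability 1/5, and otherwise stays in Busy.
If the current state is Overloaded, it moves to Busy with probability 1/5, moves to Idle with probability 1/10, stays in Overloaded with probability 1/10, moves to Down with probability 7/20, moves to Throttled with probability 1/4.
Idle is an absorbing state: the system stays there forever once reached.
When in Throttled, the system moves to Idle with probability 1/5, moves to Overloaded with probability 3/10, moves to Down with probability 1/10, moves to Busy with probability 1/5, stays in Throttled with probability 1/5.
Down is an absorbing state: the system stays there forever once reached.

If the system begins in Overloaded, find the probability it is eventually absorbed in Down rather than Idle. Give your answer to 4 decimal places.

Let h(s) be the probability of absorption at Down starting from transient state s. Then h(Down) = 1 and h(Idle) = 0. By first-step analysis:
h(Busy) = 0.05·h(Busy) + 0.45·h(Overloaded) + 0.2·0 + 0.15·h(Throttled) + 0.15·1
h(Overloaded) = 0.2·h(Busy) + 0.1·h(Overloaded) + 0.1·0 + 0.25·h(Throttled) + 0.35·1
h(Throttled) = 0.2·h(Busy) + 0.3·h(Overloaded) + 0.2·0 + 0.2·h(Throttled) + 0.1·1
Solving: h(Busy) = 0.5459, h(Overloaded) = 0.6506, h(Throttled) = 0.5054.
Starting from Overloaded, the probability is 0.6506.

0.6506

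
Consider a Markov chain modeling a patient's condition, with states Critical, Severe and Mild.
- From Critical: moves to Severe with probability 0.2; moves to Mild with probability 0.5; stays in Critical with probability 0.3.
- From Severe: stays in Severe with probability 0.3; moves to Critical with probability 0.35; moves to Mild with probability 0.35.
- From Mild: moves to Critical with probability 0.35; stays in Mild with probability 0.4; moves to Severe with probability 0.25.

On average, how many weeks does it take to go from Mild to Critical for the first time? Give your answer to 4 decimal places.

Let t(s) be the expected number of weeks to first reach Critical from state s, with t(Critical) = 0. Conditioning on the first week:
t(Severe) = 1 + 0.3·t(Severe) + 0.35·t(Mild)
t(Mild) = 1 + 0.25·t(Severe) + 0.4·t(Mild)
Solving: t(Severe) = 2.8571, t(Mild) = 2.8571.
Expected weeks from Mild to Critical: 2.8571.

2.8571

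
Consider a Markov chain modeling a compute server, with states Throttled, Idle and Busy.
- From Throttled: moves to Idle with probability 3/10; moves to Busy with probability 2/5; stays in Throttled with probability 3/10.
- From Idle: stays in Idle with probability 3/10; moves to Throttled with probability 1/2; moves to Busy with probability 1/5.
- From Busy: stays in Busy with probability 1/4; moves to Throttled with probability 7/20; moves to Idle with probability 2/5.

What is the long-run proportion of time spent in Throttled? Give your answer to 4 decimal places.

Let the stationary distribution be π with π = πP and π_1 + π_2 + π_3 = 1.
π_1 = 0.3·π_1 + 0.5·π_2 + 0.35·π_3
π_2 = 0.3·π_1 + 0.3·π_2 + 0.4·π_3
Solving with the normalization constraint gives π = (0.3803, 0.3291, 0.2906).
So the stationary probability of Throttled is 0.3803.

0.3803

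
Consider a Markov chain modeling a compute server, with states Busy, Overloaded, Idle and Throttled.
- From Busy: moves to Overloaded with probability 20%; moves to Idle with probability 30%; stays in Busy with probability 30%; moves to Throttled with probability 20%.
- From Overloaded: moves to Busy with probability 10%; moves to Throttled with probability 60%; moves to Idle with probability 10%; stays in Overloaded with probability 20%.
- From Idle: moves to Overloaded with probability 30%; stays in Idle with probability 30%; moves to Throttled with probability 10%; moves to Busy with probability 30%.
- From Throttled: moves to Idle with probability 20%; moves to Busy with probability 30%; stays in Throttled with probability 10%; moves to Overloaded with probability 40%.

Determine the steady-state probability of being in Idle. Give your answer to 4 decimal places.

Let the stationary distribution be π with π = πP and π_1 + π_2 + π_3 + π_4 = 1.
π_1 = 0.3·π_1 + 0.1·π_2 + 0.3·π_3 + 0.3·π_4
π_2 = 0.2·π_1 + 0.2·π_2 + 0.3·π_3 + 0.4·π_4
π_3 = 0.3·π_1 + 0.1·π_2 + 0.3·π_3 + 0.2·π_4
Solving with the normalization constraint gives π = (0.2452, 0.2742, 0.2190, 0.2616).
So the stationary probability of Idle is 0.2190.

0.2190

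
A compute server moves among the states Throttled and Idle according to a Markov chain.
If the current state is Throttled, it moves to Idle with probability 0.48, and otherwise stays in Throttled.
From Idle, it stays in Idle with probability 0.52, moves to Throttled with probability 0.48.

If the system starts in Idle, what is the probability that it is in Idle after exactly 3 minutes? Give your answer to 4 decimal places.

0.5000

Propagate the distribution vector 3 minutes from Idle.
After 0 minutes: (0.0000, 1.0000)
After 1 minute: (0.4800, 0.5200)
After 2 minutes: (0.4992, 0.5008)
After 3 minutes: (0.5000, 0.5000)
P(in Idle after 3 minutes) = 0.5000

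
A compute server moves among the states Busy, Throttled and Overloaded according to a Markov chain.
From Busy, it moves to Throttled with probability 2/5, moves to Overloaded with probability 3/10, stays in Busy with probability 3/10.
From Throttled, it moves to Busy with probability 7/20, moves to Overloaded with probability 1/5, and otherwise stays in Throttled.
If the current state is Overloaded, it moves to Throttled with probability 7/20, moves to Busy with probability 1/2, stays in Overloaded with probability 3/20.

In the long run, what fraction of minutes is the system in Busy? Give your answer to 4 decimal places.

0.3655

Let the stationary distribution be π with π = πP and π_1 + π_2 + π_3 = 1.
π_1 = 0.3·π_1 + 0.35·π_2 + 0.5·π_3
π_2 = 0.4·π_1 + 0.45·π_2 + 0.35·π_3
Solving with the normalization constraint gives π = (0.3655, 0.4092, 0.2253).
So the stationary probability of Busy is 0.3655.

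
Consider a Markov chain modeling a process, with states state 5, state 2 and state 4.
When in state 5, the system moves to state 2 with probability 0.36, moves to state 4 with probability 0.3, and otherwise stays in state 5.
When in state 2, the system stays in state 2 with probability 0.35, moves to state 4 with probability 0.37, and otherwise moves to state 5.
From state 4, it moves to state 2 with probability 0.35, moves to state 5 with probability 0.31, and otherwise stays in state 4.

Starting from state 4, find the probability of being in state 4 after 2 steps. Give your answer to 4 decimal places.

Sum over the intermediate state after 1 step:
P = P(state 4→state 5)·P(state 5→state 4) + P(state 4→state 2)·P(state 2→state 4) + P(state 4→state 4)·P(state 4→state 4)
  = 0.31×0.3 + 0.35×0.37 + 0.34×0.34
  = 0.0930 + 0.1295 + 0.1156 = 0.3381

0.3381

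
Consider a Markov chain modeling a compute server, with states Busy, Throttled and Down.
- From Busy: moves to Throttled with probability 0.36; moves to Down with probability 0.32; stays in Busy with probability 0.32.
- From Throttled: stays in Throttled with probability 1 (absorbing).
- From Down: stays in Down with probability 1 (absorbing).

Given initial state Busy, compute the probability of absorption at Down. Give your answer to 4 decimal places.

Let h(s) be the probability of absorption at Down starting from transient state s. Then h(Down) = 1 and h(Throttled) = 0. By first-step analysis:
h(Busy) = 0.32·h(Busy) + 0.36·0 + 0.32·1
Solving: h(Busy) = 0.4706.
Starting from Busy, the probability is 0.4706.

0.4706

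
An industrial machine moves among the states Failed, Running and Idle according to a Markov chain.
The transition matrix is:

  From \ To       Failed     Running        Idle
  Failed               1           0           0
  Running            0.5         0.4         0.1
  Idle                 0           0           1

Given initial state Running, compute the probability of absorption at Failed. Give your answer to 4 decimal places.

0.8333

Let h(s) be the probability of absorption at Failed starting from transient state s. Then h(Failed) = 1 and h(Idle) = 0. By first-step analysis:
h(Running) = 0.5·1 + 0.4·h(Running) + 0.1·0
Solving: h(Running) = 0.8333.
Starting from Running, the probability is 0.8333.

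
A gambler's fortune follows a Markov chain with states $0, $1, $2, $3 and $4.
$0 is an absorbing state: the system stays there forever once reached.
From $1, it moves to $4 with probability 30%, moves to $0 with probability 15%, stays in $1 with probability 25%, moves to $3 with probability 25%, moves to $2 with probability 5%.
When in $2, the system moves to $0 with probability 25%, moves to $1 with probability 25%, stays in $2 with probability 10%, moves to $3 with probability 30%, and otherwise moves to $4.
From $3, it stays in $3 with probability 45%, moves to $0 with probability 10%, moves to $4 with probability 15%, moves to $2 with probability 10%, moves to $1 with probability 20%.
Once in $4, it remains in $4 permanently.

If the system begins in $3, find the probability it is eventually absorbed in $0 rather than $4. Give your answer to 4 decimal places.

Let h(s) be the probability of absorption at $0 starting from transient state s. Then h($0) = 1 and h($4) = 0. By first-step analysis:
h($1) = 0.15·1 + 0.25·h($1) + 0.05·h($2) + 0.25·h($3) + 0.3·0
h($2) = 0.25·1 + 0.25·h($1) + 0.1·h($2) + 0.3·h($3) + 0.1·0
h($3) = 0.1·1 + 0.2·h($1) + 0.1·h($2) + 0.45·h($3) + 0.15·0
Solving: h($1) = 0.3716, h($2) = 0.5180, h($3) = 0.4111.
Starting from $3, the probability is 0.4111.

0.4111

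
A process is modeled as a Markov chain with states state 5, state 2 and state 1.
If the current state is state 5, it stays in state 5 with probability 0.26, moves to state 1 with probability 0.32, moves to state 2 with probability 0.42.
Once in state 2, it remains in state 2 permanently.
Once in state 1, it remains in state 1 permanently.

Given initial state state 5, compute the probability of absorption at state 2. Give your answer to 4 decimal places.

Let h(s) be the probability of absorption at state 2 starting from transient state s. Then h(state 2) = 1 and h(state 1) = 0. By first-step analysis:
h(state 5) = 0.26·h(state 5) + 0.42·1 + 0.32·0
Solving: h(state 5) = 0.5676.
Starting from state 5, the probability is 0.5676.

0.5676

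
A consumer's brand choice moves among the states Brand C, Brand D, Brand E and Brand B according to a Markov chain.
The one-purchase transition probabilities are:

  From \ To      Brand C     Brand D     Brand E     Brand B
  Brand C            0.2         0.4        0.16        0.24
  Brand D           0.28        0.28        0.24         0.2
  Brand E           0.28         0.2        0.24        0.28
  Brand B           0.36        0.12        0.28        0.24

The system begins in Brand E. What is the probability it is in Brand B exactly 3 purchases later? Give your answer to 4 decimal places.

Propagate the distribution vector 3 purchases from Brand E.
After 0 purchases: (0.0000, 0.0000, 1.0000, 0.0000)
After 1 purchase: (0.2800, 0.2000, 0.2400, 0.2800)
After 2 purchases: (0.2800, 0.2496, 0.2288, 0.2416)
After 3 purchases: (0.2769, 0.2566, 0.2273, 0.2392)
P(in Brand B after 3 purchases) = 0.2392

0.2392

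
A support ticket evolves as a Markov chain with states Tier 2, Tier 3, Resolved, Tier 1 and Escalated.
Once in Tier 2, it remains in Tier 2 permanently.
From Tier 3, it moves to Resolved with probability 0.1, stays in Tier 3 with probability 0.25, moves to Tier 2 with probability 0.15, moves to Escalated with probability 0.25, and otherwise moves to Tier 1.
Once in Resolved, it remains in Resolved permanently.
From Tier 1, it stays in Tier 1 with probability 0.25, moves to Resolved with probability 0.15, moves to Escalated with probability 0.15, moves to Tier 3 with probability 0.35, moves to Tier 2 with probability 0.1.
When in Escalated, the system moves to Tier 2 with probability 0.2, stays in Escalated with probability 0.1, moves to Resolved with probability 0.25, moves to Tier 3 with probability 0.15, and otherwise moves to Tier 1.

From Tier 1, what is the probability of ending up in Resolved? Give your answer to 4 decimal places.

0.5375

Let h(s) be the probability of absorption at Resolved starting from transient state s. Then h(Resolved) = 1 and h(Tier 2) = 0. By first-step analysis:
h(Tier 3) = 0.15·0 + 0.25·h(Tier 3) + 0.1·1 + 0.25·h(Tier 1) + 0.25·h(Escalated)
h(Tier 1) = 0.1·0 + 0.35·h(Tier 3) + 0.15·1 + 0.25·h(Tier 1) + 0.15·h(Escalated)
h(Escalated) = 0.2·0 + 0.15·h(Tier 3) + 0.25·1 + 0.3·h(Tier 1) + 0.1·h(Escalated)
Solving: h(Tier 3) = 0.4921, h(Tier 1) = 0.5375, h(Escalated) = 0.5390.
Starting from Tier 1, the probability is 0.5375.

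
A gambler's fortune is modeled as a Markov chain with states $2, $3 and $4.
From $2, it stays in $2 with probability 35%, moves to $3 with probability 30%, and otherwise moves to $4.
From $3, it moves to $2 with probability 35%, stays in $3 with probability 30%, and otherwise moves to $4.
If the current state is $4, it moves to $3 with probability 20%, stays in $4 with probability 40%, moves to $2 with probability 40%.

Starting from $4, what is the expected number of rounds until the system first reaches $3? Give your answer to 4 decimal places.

4.2000

Let t(s) be the expected number of rounds to first reach $3 from state s, with t($3) = 0. Conditioning on the first round:
t($2) = 1 + 0.35·t($2) + 0.35·t($4)
t($4) = 1 + 0.4·t($2) + 0.4·t($4)
Solving: t($2) = 3.8000, t($4) = 4.2000.
Expected rounds from $4 to $3: 4.2000.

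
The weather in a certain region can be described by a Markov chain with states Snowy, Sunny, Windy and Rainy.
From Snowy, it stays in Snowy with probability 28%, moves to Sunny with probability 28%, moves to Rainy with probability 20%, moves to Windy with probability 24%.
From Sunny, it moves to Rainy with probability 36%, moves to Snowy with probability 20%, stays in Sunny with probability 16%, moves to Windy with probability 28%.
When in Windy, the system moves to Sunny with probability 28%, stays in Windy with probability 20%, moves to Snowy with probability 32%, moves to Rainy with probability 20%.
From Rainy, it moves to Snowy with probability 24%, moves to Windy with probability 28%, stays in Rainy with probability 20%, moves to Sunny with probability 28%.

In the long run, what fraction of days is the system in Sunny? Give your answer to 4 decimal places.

0.2500

Let the stationary distribution be π with π = πP and π_1 + π_2 + π_3 + π_4 = 1.
π_1 = 0.28·π_1 + 0.2·π_2 + 0.32·π_3 + 0.24·π_4
π_2 = 0.28·π_1 + 0.16·π_2 + 0.28·π_3 + 0.28·π_4
π_3 = 0.24·π_1 + 0.28·π_2 + 0.2·π_3 + 0.28·π_4
Solving with the normalization constraint gives π = (0.2604, 0.2500, 0.2496, 0.2400).
So the stationary probability of Sunny is 0.2500.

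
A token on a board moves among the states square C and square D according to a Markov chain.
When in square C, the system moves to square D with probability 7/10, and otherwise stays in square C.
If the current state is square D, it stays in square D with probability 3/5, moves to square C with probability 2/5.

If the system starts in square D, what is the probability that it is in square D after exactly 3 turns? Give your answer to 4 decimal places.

0.6360

Propagate the distribution vector 3 turns from square D.
After 0 turns: (0.0000, 1.0000)
After 1 turn: (0.4000, 0.6000)
After 2 turns: (0.3600, 0.6400)
After 3 turns: (0.3640, 0.6360)
P(in square D after 3 turns) = 0.6360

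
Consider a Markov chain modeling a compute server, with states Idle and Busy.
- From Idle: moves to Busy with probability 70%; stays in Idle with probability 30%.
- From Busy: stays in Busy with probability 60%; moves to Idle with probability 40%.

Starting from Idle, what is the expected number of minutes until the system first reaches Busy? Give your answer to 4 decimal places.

Let t(s) be the expected number of minutes to first reach Busy from state s, with t(Busy) = 0. Conditioning on the first minute:
t(Idle) = 1 + 0.3·t(Idle)
Solving: t(Idle) = 1.4286.
Expected minutes from Idle to Busy: 1.4286.

1.4286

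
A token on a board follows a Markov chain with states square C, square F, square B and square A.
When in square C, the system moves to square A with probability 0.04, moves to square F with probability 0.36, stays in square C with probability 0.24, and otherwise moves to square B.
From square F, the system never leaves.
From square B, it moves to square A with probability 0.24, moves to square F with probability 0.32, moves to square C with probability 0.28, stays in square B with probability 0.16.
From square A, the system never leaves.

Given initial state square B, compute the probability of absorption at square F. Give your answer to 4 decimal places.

Let h(s) be the probability of absorption at square F starting from transient state s. Then h(square F) = 1 and h(square A) = 0. By first-step analysis:
h(square C) = 0.24·h(square C) + 0.36·1 + 0.36·h(square B) + 0.04·0
h(square B) = 0.28·h(square C) + 0.32·1 + 0.16·h(square B) + 0.24·0
Solving: h(square C) = 0.7768, h(square B) = 0.6399.
Starting from square B, the probability is 0.6399.

0.6399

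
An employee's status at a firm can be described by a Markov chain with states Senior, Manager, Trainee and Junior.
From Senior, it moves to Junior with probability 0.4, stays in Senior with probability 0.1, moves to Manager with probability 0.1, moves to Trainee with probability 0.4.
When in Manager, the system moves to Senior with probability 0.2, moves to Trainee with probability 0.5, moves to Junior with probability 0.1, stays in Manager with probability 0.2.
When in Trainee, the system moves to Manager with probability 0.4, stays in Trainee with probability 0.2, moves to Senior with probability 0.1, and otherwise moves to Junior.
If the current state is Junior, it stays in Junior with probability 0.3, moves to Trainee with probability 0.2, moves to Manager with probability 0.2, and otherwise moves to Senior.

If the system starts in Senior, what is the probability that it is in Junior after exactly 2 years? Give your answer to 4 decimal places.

Propagate the distribution vector 2 years from Senior.
After 0 years: (1.0000, 0.0000, 0.0000, 0.0000)
After 1 year: (0.1000, 0.1000, 0.4000, 0.4000)
After 2 years: (0.1900, 0.2700, 0.2500, 0.2900)
P(in Junior after 2 years) = 0.2900

0.2900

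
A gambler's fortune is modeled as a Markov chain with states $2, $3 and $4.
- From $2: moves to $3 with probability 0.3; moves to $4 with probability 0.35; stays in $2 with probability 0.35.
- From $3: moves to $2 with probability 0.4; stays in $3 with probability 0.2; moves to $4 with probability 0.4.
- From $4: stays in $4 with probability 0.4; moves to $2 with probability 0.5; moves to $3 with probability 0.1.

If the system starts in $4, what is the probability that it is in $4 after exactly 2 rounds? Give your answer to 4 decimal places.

Sum over the intermediate state after 1 round:
P = P($4→$2)·P($2→$4) + P($4→$3)·P($3→$4) + P($4→$4)·P($4→$4)
  = 0.5×0.35 + 0.1×0.4 + 0.4×0.4
  = 0.1750 + 0.0400 + 0.1600 = 0.3750

0.3750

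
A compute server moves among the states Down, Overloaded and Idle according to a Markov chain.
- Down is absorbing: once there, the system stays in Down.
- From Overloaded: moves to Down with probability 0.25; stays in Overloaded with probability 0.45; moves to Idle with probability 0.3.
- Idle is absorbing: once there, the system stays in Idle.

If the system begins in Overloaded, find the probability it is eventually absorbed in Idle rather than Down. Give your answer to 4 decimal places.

Let h(s) be the probability of absorption at Idle starting from transient state s. Then h(Idle) = 1 and h(Down) = 0. By first-step analysis:
h(Overloaded) = 0.25·0 + 0.45·h(Overloaded) + 0.3·1
Solving: h(Overloaded) = 0.5455.
Starting from Overloaded, the probability is 0.5455.

0.5455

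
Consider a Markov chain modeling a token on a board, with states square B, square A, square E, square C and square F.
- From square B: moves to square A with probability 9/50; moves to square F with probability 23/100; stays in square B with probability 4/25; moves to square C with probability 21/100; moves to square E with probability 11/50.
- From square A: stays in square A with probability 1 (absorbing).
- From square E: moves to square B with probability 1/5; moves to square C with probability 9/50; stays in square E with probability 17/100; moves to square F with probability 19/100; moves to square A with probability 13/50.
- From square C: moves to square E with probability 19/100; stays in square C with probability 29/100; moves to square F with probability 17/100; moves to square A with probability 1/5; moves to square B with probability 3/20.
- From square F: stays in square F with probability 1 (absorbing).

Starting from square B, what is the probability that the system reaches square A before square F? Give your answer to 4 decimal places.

Let h(s) be the probability of absorption at square A starting from transient state s. Then h(square A) = 1 and h(square F) = 0. By first-step analysis:
h(square B) = 0.16·h(square B) + 0.18·1 + 0.22·h(square E) + 0.21·h(square C) + 0.23·0
h(square E) = 0.2·h(square B) + 0.26·1 + 0.17·h(square E) + 0.18·h(square C) + 0.19·0
h(square C) = 0.15·h(square B) + 0.2·1 + 0.19·h(square E) + 0.29·h(square C) + 0.17·0
Solving: h(square B) = 0.4904, h(square E) = 0.5467, h(square C) = 0.5316.
Starting from square B, the probability is 0.4904.

0.4904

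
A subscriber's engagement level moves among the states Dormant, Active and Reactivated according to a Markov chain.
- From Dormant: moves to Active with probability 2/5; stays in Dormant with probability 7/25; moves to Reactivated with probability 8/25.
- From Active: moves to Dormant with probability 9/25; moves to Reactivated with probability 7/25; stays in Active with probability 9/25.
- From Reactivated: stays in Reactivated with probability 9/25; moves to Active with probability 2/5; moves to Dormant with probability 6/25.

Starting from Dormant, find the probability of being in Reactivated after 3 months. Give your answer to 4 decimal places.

Propagate the distribution vector 3 months from Dormant.
After 0 months: (1.0000, 0.0000, 0.0000)
After 1 month: (0.2800, 0.4000, 0.3200)
After 2 months: (0.2992, 0.3840, 0.3168)
After 3 months: (0.2980, 0.3846, 0.3173)
P(in Reactivated after 3 months) = 0.3173

0.3173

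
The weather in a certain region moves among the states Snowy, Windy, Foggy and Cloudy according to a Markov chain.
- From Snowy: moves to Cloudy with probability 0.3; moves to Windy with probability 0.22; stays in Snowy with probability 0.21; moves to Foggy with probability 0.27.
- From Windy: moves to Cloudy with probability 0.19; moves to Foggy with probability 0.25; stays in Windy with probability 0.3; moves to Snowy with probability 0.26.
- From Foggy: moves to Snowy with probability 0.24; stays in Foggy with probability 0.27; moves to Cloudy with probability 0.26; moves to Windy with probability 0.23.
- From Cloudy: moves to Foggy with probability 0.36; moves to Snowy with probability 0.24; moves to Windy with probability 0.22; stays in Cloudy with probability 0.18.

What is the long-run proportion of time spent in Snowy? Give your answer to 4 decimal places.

0.2377

Let the stationary distribution be π with π = πP and π_1 + π_2 + π_3 + π_4 = 1.
π_1 = 0.21·π_1 + 0.26·π_2 + 0.24·π_3 + 0.24·π_4
π_2 = 0.22·π_1 + 0.3·π_2 + 0.23·π_3 + 0.22·π_4
π_3 = 0.27·π_1 + 0.25·π_2 + 0.27·π_3 + 0.36·π_4
Solving with the normalization constraint gives π = (0.2377, 0.2422, 0.2862, 0.2338).
So the stationary probability of Snowy is 0.2377.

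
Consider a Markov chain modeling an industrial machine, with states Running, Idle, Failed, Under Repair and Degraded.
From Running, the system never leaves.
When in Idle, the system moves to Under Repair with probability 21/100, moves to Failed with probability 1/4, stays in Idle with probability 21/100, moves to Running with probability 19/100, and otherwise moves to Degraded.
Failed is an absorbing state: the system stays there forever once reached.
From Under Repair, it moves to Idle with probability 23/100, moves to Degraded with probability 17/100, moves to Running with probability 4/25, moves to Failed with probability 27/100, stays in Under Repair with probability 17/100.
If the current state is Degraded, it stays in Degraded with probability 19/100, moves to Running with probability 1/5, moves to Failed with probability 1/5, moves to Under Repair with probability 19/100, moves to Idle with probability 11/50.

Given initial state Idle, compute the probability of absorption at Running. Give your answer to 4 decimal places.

Let h(s) be the probability of absorption at Running starting from transient state s. Then h(Running) = 1 and h(Failed) = 0. By first-step analysis:
h(Idle) = 0.19·1 + 0.21·h(Idle) + 0.25·0 + 0.21·h(Under Repair) + 0.14·h(Degraded)
h(Under Repair) = 0.16·1 + 0.23·h(Idle) + 0.27·0 + 0.17·h(Under Repair) + 0.17·h(Degraded)
h(Degraded) = 0.2·1 + 0.22·h(Idle) + 0.2·0 + 0.19·h(Under Repair) + 0.19·h(Degraded)
Solving: h(Idle) = 0.4297, h(Under Repair) = 0.4058, h(Degraded) = 0.4588.
Starting from Idle, the probability is 0.4297.

0.4297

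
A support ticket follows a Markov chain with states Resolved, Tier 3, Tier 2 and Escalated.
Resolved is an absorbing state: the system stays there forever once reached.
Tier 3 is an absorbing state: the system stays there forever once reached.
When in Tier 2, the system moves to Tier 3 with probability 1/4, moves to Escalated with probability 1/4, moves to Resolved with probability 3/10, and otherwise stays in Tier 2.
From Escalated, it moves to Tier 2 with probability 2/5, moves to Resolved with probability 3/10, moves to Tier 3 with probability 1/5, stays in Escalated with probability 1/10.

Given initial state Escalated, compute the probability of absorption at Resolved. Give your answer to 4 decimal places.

Let h(s) be the probability of absorption at Resolved starting from transient state s. Then h(Resolved) = 1 and h(Tier 3) = 0. By first-step analysis:
h(Tier 2) = 0.3·1 + 0.25·0 + 0.2·h(Tier 2) + 0.25·h(Escalated)
h(Escalated) = 0.3·1 + 0.2·0 + 0.4·h(Tier 2) + 0.1·h(Escalated)
Solving: h(Tier 2) = 0.5565, h(Escalated) = 0.5806.
Starting from Escalated, the probability is 0.5806.

0.5806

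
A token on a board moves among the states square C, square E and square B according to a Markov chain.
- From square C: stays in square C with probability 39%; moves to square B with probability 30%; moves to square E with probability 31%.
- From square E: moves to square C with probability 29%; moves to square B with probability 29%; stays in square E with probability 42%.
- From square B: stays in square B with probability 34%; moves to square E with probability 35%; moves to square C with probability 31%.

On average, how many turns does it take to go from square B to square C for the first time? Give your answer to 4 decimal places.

Let t(s) be the expected number of turns to first reach square C from state s, with t(square C) = 0. Conditioning on the first turn:
t(square E) = 1 + 0.42·t(square E) + 0.29·t(square B)
t(square B) = 1 + 0.35·t(square E) + 0.34·t(square B)
Solving: t(square E) = 3.3772, t(square B) = 3.3061.
Expected turns from square B to square C: 3.3061.

3.3061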